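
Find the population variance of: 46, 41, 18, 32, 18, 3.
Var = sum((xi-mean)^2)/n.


Mean = 26.3333
Squared deviations: 386.7778, 215.1111, 69.4444, 32.1111, 69.4444, 544.4444
Sum = 1317.3333
Variance = 1317.3333/6 = 219.5556

Variance = 219.5556


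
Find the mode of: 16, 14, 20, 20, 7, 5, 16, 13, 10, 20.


Frequencies: 5:1, 7:1, 10:1, 13:1, 14:1, 16:2, 20:3
Max frequency = 3
Mode = 20

Mode = 20


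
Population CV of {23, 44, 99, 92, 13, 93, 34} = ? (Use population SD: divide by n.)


Mean = 56.8571
SD = 33.9640
CV = (33.9640/56.8571)*100 = 59.7356%

CV = 59.7356%


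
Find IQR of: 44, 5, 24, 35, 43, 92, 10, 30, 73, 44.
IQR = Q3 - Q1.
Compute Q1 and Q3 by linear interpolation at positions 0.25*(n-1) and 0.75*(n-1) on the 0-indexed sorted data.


Sorted: 5, 10, 24, 30, 35, 43, 44, 44, 73, 92
Q1 (25th %ile) = 25.5000
Q3 (75th %ile) = 44.0000
IQR = 44.0000 - 25.5000 = 18.5000

IQR = 18.5000


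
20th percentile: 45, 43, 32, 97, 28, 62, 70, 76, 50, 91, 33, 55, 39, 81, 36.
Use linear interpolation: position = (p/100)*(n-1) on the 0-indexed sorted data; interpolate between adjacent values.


Sorted: 28, 32, 33, 36, 39, 43, 45, 50, 55, 62, 70, 76, 81, 91, 97
n = 15
Index = 20/100 * 14 = 2.8000
Lower = data[2] = 33, Upper = data[3] = 36
P20 = 33 + 0.8000*(3) = 35.4000

P20 = 35.4000


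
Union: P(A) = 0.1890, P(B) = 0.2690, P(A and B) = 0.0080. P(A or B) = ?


P(A∪B) = 0.1890 + 0.2690 - 0.0080
= 0.4580 - 0.0080
= 0.4500

P(A∪B) = 0.4500


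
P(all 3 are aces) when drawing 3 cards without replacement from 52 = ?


P(all aces) = (4/52) × (3/51) × (2/50)
= 0.0002

P = 0.0002


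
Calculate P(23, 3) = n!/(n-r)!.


P(23,3) = 23!/20!
= 25852016738884976640000/2432902008176640000
= 10626

P(23,3) = 10626


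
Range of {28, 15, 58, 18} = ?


Max = 58, Min = 15
Range = 58 - 15 = 43

Range = 43


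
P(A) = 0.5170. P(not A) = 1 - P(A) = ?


P(not A) = 1 - 0.5170 = 0.4830

P(not A) = 0.4830


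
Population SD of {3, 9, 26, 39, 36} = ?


Mean = 22.6000
Variance = 205.8400
SD = sqrt(205.8400) = 14.3471

SD = 14.3471


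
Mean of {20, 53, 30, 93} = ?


Sum = 20 + 53 + 30 + 93 = 196
n = 4
Mean = 196/4 = 49.0000

Mean = 49.0000


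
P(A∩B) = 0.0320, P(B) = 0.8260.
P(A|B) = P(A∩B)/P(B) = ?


P(A|B) = 0.0320/0.8260 = 0.0387

P(A|B) = 0.0387


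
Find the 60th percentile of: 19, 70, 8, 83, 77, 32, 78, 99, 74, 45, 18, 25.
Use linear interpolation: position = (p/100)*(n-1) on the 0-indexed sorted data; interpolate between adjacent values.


Sorted: 8, 18, 19, 25, 32, 45, 70, 74, 77, 78, 83, 99
n = 12
Index = 60/100 * 11 = 6.6000
Lower = data[6] = 70, Upper = data[7] = 74
P60 = 70 + 0.6000*(4) = 72.4000

P60 = 72.4000


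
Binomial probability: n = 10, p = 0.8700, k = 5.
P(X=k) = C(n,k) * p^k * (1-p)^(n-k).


C(10,5) = 252
p^5 = 0.498421
(1-p)^5 = 3.712930e-05
P = 252 * 0.498421 * 3.712930e-05 = 0.0047

P(X=5) = 0.0047


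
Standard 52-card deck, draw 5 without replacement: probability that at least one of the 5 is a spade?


P(at least one) = 1 - P(none)
P(none) = (39/52) × (38/51) × (37/50) × (36/49) × (35/48) = 0.221534
P(at least one) = 1 - 0.221534 = 0.7785

P = 0.7785


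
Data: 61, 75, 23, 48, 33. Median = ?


Sorted: 23, 33, 48, 61, 75
n = 5 (odd)
Middle value = 48

Median = 48


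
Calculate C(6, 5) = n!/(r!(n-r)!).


C(6,5) = 6!/(5! × 1!)
= 720/(120 × 1)
= 6

C(6,5) = 6


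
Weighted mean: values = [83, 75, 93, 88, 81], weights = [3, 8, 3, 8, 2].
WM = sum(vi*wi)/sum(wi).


Numerator = 83*3 + 75*8 + 93*3 + 88*8 + 81*2 = 1994
Denominator = 3 + 8 + 3 + 8 + 2 = 24
WM = 1994/24 = 83.0833

WM = 83.0833


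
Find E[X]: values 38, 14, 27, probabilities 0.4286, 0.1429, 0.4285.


E[X] = 38*0.4286 + 14*0.1429 + 27*0.4285
= 16.2868 + 2.0006 + 11.5695
= 29.8569

E[X] = 29.8569


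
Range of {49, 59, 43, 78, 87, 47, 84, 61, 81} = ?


Max = 87, Min = 43
Range = 87 - 43 = 44

Range = 44


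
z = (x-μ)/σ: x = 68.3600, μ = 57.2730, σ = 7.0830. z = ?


z = (68.3600 - 57.2730)/7.0830
= 11.0870/7.0830
= 1.5653

z = 1.5653


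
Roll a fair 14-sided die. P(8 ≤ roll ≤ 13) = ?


Favorable outcomes (8 ≤ roll ≤ 13): 6
Total outcomes = 14
P = 6/14 = 0.4286

P = 0.4286


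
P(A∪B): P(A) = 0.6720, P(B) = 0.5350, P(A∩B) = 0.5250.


P(A∪B) = 0.6720 + 0.5350 - 0.5250
= 1.2070 - 0.5250
= 0.6820

P(A∪B) = 0.6820


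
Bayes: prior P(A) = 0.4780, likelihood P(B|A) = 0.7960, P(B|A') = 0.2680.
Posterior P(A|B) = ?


P(B) = P(B|A)*P(A) + P(B|A')*P(A')
= 0.7960*0.4780 + 0.2680*0.5220
= 0.380488 + 0.139896 = 0.520384
P(A|B) = 0.380488/0.520384 = 0.7312

P(A|B) = 0.7312


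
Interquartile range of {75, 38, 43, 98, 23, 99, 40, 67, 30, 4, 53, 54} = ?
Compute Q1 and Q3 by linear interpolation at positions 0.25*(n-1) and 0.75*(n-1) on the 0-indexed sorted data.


Sorted: 4, 23, 30, 38, 40, 43, 53, 54, 67, 75, 98, 99
Q1 (25th %ile) = 36.0000
Q3 (75th %ile) = 69.0000
IQR = 69.0000 - 36.0000 = 33.0000

IQR = 33.0000


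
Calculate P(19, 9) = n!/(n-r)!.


P(19,9) = 19!/10!
= 121645100408832000/3628800
= 33522128640

P(19,9) = 33522128640


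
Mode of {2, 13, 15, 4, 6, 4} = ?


Frequencies: 2:1, 4:2, 6:1, 13:1, 15:1
Max frequency = 2
Mode = 4

Mode = 4


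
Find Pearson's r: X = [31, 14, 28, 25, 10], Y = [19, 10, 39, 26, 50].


Mean X = 21.6000, Mean Y = 28.8000
SD X = 8.163333, SD Y = 14.218298
Cov = -27.880000
r = -27.880000/(8.163333*14.218298) = -0.2402

r = -0.2402


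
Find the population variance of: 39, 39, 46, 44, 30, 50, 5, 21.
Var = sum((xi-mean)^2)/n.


Mean = 34.2500
Squared deviations: 22.5625, 22.5625, 138.0625, 95.0625, 18.0625, 248.0625, 855.5625, 175.5625
Sum = 1575.5000
Variance = 1575.5000/8 = 196.9375

Variance = 196.9375


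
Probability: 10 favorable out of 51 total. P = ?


P = 10/51 = 0.1961

P = 0.1961


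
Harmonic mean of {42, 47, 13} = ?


Sum of reciprocals = 1/42 + 1/47 + 1/13 = 0.122009
HM = 3/0.122009 = 24.5883

HM = 24.5883


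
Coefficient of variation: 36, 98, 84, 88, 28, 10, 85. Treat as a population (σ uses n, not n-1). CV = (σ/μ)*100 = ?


Mean = 61.2857
SD = 32.7707
CV = (32.7707/61.2857)*100 = 53.4720%

CV = 53.4720%


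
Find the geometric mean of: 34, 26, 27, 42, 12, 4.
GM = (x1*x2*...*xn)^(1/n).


Product = 34 × 26 × 27 × 42 × 12 × 4 = 48117888
GM = 48117888^(1/6) = 19.0715

GM = 19.0715


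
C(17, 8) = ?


C(17,8) = 17!/(8! × 9!)
= 355687428096000/(40320 × 362880)
= 24310

C(17,8) = 24310


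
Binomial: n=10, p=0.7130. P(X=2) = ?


C(10,2) = 45
p^2 = 0.508369
(1-p)^8 = 4.603150e-05
P = 45 * 0.508369 * 4.603150e-05 = 0.0011

P(X=2) = 0.0011


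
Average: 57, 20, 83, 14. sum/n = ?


Sum = 57 + 20 + 83 + 14 = 174
n = 4
Mean = 174/4 = 43.5000

Mean = 43.5000


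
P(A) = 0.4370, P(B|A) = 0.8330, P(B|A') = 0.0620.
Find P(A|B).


P(B) = P(B|A)*P(A) + P(B|A')*P(A')
= 0.8330*0.4370 + 0.0620*0.5630
= 0.364021 + 0.034906 = 0.398927
P(A|B) = 0.364021/0.398927 = 0.9125

P(A|B) = 0.9125


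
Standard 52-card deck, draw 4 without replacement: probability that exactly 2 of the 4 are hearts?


Hypergeometric: P(X=2) = C(13,2)·C(39,2) / C(52,4)
= 78 × 741 / 270725
= 57798/270725 = 0.2135

P = 0.2135


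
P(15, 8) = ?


P(15,8) = 15!/7!
= 1307674368000/5040
= 259459200

P(15,8) = 259459200


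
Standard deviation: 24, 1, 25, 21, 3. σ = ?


Mean = 14.8000
Variance = 111.3600
SD = sqrt(111.3600) = 10.5527

SD = 10.5527


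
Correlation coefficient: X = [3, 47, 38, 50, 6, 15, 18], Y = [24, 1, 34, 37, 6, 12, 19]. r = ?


Mean X = 25.2857, Mean Y = 19.0000
SD X = 18.013600, SD Y = 12.626503
Cov = 65.142857
r = 65.142857/(18.013600*12.626503) = 0.2864

r = 0.2864


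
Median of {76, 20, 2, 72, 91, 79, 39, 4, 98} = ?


Sorted: 2, 4, 20, 39, 72, 76, 79, 91, 98
n = 9 (odd)
Middle value = 72

Median = 72


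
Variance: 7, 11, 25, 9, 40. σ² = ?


Mean = 18.4000
Squared deviations: 129.9600, 54.7600, 43.5600, 88.3600, 466.5600
Sum = 783.2000
Variance = 783.2000/5 = 156.6400

Variance = 156.6400


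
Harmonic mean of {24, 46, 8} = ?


Sum of reciprocals = 1/24 + 1/46 + 1/8 = 0.188406
HM = 3/0.188406 = 15.9231

HM = 15.9231


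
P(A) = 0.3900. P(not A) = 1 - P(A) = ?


P(not A) = 1 - 0.3900 = 0.6100

P(not A) = 0.6100


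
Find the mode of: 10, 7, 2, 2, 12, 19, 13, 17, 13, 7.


Frequencies: 2:2, 7:2, 10:1, 12:1, 13:2, 17:1, 19:1
Max frequency = 2
Mode = 2, 7, 13

Mode = 2, 7, 13


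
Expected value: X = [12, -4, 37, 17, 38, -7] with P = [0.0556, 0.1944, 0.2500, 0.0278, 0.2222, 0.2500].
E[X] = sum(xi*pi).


E[X] = 12*0.0556 - 4*0.1944 + 37*0.2500 + 17*0.0278 + 38*0.2222 - 7*0.2500
= 0.6672 - 0.7776 + 9.2500 + 0.4726 + 8.4436 - 1.7500
= 16.3058

E[X] = 16.3058


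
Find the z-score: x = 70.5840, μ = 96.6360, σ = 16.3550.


z = (70.5840 - 96.6360)/16.3550
= -26.0520/16.3550
= -1.5929

z = -1.5929


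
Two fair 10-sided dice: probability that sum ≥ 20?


Total outcomes = 10×10 = 100
Favorable (sum ≥ 20): 1
P = 1/100 = 0.0100

P = 0.0100


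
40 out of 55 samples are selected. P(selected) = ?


P = 40/55 = 0.7273

P = 0.7273


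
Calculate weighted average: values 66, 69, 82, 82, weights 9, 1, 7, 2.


Numerator = 66*9 + 69*1 + 82*7 + 82*2 = 1401
Denominator = 9 + 1 + 7 + 2 = 19
WM = 1401/19 = 73.7368

WM = 73.7368


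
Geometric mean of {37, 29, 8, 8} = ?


Product = 37 × 29 × 8 × 8 = 68672
GM = 68672^(1/4) = 16.1881

GM = 16.1881


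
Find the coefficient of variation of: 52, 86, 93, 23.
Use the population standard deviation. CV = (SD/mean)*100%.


Mean = 63.5000
SD = 28.0580
CV = (28.0580/63.5000)*100 = 44.1858%

CV = 44.1858%


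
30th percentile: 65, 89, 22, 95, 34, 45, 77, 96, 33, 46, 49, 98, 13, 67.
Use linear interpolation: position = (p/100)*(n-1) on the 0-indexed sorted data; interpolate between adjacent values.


Sorted: 13, 22, 33, 34, 45, 46, 49, 65, 67, 77, 89, 95, 96, 98
n = 14
Index = 30/100 * 13 = 3.9000
Lower = data[3] = 34, Upper = data[4] = 45
P30 = 34 + 0.9000*(11) = 43.9000

P30 = 43.9000


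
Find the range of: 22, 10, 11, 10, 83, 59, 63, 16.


Max = 83, Min = 10
Range = 83 - 10 = 73

Range = 73


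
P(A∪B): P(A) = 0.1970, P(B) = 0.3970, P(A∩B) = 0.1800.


P(A∪B) = 0.1970 + 0.3970 - 0.1800
= 0.5940 - 0.1800
= 0.4140

P(A∪B) = 0.4140


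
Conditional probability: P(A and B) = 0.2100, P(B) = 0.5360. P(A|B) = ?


P(A|B) = 0.2100/0.5360 = 0.3918

P(A|B) = 0.3918


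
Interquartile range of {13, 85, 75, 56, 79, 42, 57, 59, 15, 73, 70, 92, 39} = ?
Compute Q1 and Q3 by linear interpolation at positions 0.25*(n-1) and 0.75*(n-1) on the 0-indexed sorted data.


Sorted: 13, 15, 39, 42, 56, 57, 59, 70, 73, 75, 79, 85, 92
Q1 (25th %ile) = 42.0000
Q3 (75th %ile) = 75.0000
IQR = 75.0000 - 42.0000 = 33.0000

IQR = 33.0000


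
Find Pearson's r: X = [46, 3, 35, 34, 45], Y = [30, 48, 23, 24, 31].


Mean X = 32.6000, Mean Y = 31.2000
SD X = 15.602564, SD Y = 8.975522
Cov = -109.120000
r = -109.120000/(15.602564*8.975522) = -0.7792

r = -0.7792


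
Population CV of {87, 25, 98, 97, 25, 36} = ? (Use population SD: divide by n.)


Mean = 61.3333
SD = 33.0589
CV = (33.0589/61.3333)*100 = 53.9003%

CV = 53.9003%


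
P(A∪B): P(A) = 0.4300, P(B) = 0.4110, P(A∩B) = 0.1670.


P(A∪B) = 0.4300 + 0.4110 - 0.1670
= 0.8410 - 0.1670
= 0.6740

P(A∪B) = 0.6740


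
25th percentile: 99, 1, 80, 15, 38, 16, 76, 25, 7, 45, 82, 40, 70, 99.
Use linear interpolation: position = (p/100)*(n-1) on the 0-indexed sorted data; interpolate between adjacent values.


Sorted: 1, 7, 15, 16, 25, 38, 40, 45, 70, 76, 80, 82, 99, 99
n = 14
Index = 25/100 * 13 = 3.2500
Lower = data[3] = 16, Upper = data[4] = 25
P25 = 16 + 0.2500*(9) = 18.2500

P25 = 18.2500


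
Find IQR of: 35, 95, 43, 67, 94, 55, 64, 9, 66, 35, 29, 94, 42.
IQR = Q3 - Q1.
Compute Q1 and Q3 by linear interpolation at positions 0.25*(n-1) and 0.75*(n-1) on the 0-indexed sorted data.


Sorted: 9, 29, 35, 35, 42, 43, 55, 64, 66, 67, 94, 94, 95
Q1 (25th %ile) = 35.0000
Q3 (75th %ile) = 67.0000
IQR = 67.0000 - 35.0000 = 32.0000

IQR = 32.0000


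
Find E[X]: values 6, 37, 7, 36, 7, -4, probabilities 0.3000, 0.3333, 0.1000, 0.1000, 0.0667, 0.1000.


E[X] = 6*0.3000 + 37*0.3333 + 7*0.1000 + 36*0.1000 + 7*0.0667 - 4*0.1000
= 1.8000 + 12.3321 + 0.7000 + 3.6000 + 0.4669 - 0.4000
= 18.4990

E[X] = 18.4990


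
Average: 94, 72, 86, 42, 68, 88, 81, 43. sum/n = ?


Sum = 94 + 72 + 86 + 42 + 68 + 88 + 81 + 43 = 574
n = 8
Mean = 574/8 = 71.7500

Mean = 71.7500


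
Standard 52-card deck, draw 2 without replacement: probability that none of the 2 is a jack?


P(no jacks) = (48/52) × (47/51)
= 0.8507

P = 0.8507


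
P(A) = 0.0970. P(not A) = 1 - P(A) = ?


P(not A) = 1 - 0.0970 = 0.9030

P(not A) = 0.9030


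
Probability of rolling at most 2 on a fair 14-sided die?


Favorable outcomes (roll ≤ 2): 2
Total outcomes = 14
P = 2/14 = 0.1429

P = 0.1429


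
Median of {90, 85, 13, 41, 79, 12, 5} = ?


Sorted: 5, 12, 13, 41, 79, 85, 90
n = 7 (odd)
Middle value = 41

Median = 41


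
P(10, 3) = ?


P(10,3) = 10!/7!
= 3628800/5040
= 720

P(10,3) = 720


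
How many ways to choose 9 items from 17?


C(17,9) = 17!/(9! × 8!)
= 355687428096000/(362880 × 40320)
= 24310

C(17,9) = 24310


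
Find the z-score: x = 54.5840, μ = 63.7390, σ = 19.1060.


z = (54.5840 - 63.7390)/19.1060
= -9.1550/19.1060
= -0.4792

z = -0.4792


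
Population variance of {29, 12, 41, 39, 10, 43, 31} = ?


Mean = 29.2857
Squared deviations: 0.0816, 298.7959, 137.2245, 94.3673, 371.9388, 188.0816, 2.9388
Sum = 1093.4286
Variance = 1093.4286/7 = 156.2041

Variance = 156.2041


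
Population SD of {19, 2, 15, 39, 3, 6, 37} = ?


Mean = 17.2857
Variance = 204.7755
SD = sqrt(204.7755) = 14.3100

SD = 14.3100


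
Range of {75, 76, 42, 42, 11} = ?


Max = 76, Min = 11
Range = 76 - 11 = 65

Range = 65


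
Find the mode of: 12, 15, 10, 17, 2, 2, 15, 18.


Frequencies: 2:2, 10:1, 12:1, 15:2, 17:1, 18:1
Max frequency = 2
Mode = 2, 15

Mode = 2, 15


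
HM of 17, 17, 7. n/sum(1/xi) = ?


Sum of reciprocals = 1/17 + 1/17 + 1/7 = 0.260504
HM = 3/0.260504 = 11.5161

HM = 11.5161


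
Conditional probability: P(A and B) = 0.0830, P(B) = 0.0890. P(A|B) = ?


P(A|B) = 0.0830/0.0890 = 0.9326

P(A|B) = 0.9326


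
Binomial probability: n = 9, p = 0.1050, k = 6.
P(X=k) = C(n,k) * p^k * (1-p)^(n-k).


C(9,6) = 84
p^6 = 1.340096e-06
(1-p)^3 = 0.716917
P = 84 * 1.340096e-06 * 0.716917 = 8.0702e-05

P(X=6) = 8.0702e-05


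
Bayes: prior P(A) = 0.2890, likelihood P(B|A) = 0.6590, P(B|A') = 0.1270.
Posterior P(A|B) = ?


P(B) = P(B|A)*P(A) + P(B|A')*P(A')
= 0.6590*0.2890 + 0.1270*0.7110
= 0.190451 + 0.090297 = 0.280748
P(A|B) = 0.190451/0.280748 = 0.6784

P(A|B) = 0.6784


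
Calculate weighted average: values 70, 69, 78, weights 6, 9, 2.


Numerator = 70*6 + 69*9 + 78*2 = 1197
Denominator = 6 + 9 + 2 = 17
WM = 1197/17 = 70.4118

WM = 70.4118


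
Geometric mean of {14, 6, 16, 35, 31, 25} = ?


Product = 14 × 6 × 16 × 35 × 31 × 25 = 36456000
GM = 36456000^(1/6) = 18.2094

GM = 18.2094


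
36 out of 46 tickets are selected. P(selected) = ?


P = 36/46 = 0.7826

P = 0.7826


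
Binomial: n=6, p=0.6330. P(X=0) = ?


C(6,0) = 1
p^0 = 1.000000
(1-p)^6 = 0.002443
P = 1 * 1.000000 * 0.002443 = 0.0024

P(X=0) = 0.0024


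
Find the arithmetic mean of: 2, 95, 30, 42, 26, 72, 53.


Sum = 2 + 95 + 30 + 42 + 26 + 72 + 53 = 320
n = 7
Mean = 320/7 = 45.7143

Mean = 45.7143


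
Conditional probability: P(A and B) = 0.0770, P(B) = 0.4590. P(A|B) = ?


P(A|B) = 0.0770/0.4590 = 0.1678

P(A|B) = 0.1678


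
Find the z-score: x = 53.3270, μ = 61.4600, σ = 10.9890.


z = (53.3270 - 61.4600)/10.9890
= -8.1330/10.9890
= -0.7401

z = -0.7401


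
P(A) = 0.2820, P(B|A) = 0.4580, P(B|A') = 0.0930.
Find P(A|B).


P(B) = P(B|A)*P(A) + P(B|A')*P(A')
= 0.4580*0.2820 + 0.0930*0.7180
= 0.129156 + 0.066774 = 0.195930
P(A|B) = 0.129156/0.195930 = 0.6592

P(A|B) = 0.6592


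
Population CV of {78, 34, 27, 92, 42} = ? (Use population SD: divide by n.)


Mean = 54.6000
SD = 25.6562
CV = (25.6562/54.6000)*100 = 46.9894%

CV = 46.9894%


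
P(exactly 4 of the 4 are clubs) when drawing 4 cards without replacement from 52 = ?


Hypergeometric: P(X=4) = C(13,4)·C(39,0) / C(52,4)
= 715 × 1 / 270725
= 715/270725 = 0.0026

P = 0.0026


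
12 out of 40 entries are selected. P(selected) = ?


P = 12/40 = 0.3000

P = 0.3000


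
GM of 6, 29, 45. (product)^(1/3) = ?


Product = 6 × 29 × 45 = 7830
GM = 7830^(1/3) = 19.8573

GM = 19.8573


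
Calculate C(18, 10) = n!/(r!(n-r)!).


C(18,10) = 18!/(10! × 8!)
= 6402373705728000/(3628800 × 40320)
= 43758

C(18,10) = 43758


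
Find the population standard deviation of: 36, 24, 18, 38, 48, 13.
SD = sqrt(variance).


Mean = 29.5000
Variance = 148.5833
SD = sqrt(148.5833) = 12.1895

SD = 12.1895


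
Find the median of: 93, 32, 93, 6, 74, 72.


Sorted: 6, 32, 72, 74, 93, 93
n = 6 (even)
Middle values: 72 and 74
Median = (72+74)/2 = 73.0000

Median = 73.0000


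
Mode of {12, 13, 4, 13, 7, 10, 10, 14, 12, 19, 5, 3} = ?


Frequencies: 3:1, 4:1, 5:1, 7:1, 10:2, 12:2, 13:2, 14:1, 19:1
Max frequency = 2
Mode = 10, 12, 13

Mode = 10, 12, 13


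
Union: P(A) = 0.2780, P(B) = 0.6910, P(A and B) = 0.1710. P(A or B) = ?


P(A∪B) = 0.2780 + 0.6910 - 0.1710
= 0.9690 - 0.1710
= 0.7980

P(A∪B) = 0.7980


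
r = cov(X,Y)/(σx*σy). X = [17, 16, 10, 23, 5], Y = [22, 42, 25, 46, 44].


Mean X = 14.2000, Mean Y = 35.8000
SD X = 6.177378, SD Y = 10.166612
Cov = 6.440000
r = 6.440000/(6.177378*10.166612) = 0.1025

r = 0.1025


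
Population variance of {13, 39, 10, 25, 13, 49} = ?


Mean = 24.8333
Squared deviations: 140.0278, 200.6944, 220.0278, 0.0278, 140.0278, 584.0278
Sum = 1284.8333
Variance = 1284.8333/6 = 214.1389

Variance = 214.1389


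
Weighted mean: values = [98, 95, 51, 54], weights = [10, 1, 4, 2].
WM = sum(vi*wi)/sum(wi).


Numerator = 98*10 + 95*1 + 51*4 + 54*2 = 1387
Denominator = 10 + 1 + 4 + 2 = 17
WM = 1387/17 = 81.5882

WM = 81.5882


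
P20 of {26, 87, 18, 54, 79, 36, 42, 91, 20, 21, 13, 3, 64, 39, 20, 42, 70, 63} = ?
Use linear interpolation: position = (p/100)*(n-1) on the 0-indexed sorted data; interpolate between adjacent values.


Sorted: 3, 13, 18, 20, 20, 21, 26, 36, 39, 42, 42, 54, 63, 64, 70, 79, 87, 91
n = 18
Index = 20/100 * 17 = 3.4000
Lower = data[3] = 20, Upper = data[4] = 20
P20 = 20 + 0.4000*(0) = 20.0000

P20 = 20.0000


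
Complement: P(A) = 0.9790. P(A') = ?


P(not A) = 1 - 0.9790 = 0.0210

P(not A) = 0.0210


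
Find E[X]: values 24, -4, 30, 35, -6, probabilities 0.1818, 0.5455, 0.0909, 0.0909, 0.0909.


E[X] = 24*0.1818 - 4*0.5455 + 30*0.0909 + 35*0.0909 - 6*0.0909
= 4.3632 - 2.1820 + 2.7270 + 3.1815 - 0.5454
= 7.5443

E[X] = 7.5443


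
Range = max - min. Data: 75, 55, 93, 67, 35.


Max = 93, Min = 35
Range = 93 - 35 = 58

Range = 58


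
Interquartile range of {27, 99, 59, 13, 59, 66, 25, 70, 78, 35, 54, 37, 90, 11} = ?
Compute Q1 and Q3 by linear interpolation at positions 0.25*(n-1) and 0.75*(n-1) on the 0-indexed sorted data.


Sorted: 11, 13, 25, 27, 35, 37, 54, 59, 59, 66, 70, 78, 90, 99
Q1 (25th %ile) = 29.0000
Q3 (75th %ile) = 69.0000
IQR = 69.0000 - 29.0000 = 40.0000

IQR = 40.0000


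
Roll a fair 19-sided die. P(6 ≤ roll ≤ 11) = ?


Favorable outcomes (6 ≤ roll ≤ 11): 6
Total outcomes = 19
P = 6/19 = 0.3158

P = 0.3158


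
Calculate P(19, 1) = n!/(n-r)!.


P(19,1) = 19!/18!
= 121645100408832000/6402373705728000
= 19

P(19,1) = 19


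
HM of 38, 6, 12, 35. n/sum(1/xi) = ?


Sum of reciprocals = 1/38 + 1/6 + 1/12 + 1/35 = 0.304887
HM = 4/0.304887 = 13.1196

HM = 13.1196


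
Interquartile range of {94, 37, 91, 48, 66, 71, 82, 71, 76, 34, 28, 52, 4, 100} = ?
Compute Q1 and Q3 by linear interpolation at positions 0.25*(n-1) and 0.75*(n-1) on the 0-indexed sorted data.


Sorted: 4, 28, 34, 37, 48, 52, 66, 71, 71, 76, 82, 91, 94, 100
Q1 (25th %ile) = 39.7500
Q3 (75th %ile) = 80.5000
IQR = 80.5000 - 39.7500 = 40.7500

IQR = 40.7500


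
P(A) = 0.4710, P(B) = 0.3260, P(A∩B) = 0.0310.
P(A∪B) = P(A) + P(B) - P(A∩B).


P(A∪B) = 0.4710 + 0.3260 - 0.0310
= 0.7970 - 0.0310
= 0.7660

P(A∪B) = 0.7660


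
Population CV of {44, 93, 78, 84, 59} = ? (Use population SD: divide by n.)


Mean = 71.6000
SD = 17.7381
CV = (17.7381/71.6000)*100 = 24.7739%

CV = 24.7739%


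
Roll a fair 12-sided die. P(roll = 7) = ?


Favorable outcomes (roll = 7): 1
Total outcomes = 12
P = 1/12 = 0.0833

P = 0.0833


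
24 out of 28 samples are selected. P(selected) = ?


P = 24/28 = 0.8571

P = 0.8571


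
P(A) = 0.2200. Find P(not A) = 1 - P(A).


P(not A) = 1 - 0.2200 = 0.7800

P(not A) = 0.7800


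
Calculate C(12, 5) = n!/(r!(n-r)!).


C(12,5) = 12!/(5! × 7!)
= 479001600/(120 × 5040)
= 792

C(12,5) = 792


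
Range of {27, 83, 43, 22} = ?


Max = 83, Min = 22
Range = 83 - 22 = 61

Range = 61


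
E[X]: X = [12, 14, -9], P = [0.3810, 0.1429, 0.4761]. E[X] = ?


E[X] = 12*0.3810 + 14*0.1429 - 9*0.4761
= 4.5720 + 2.0006 - 4.2849
= 2.2877

E[X] = 2.2877


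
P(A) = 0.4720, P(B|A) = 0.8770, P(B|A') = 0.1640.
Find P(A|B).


P(B) = P(B|A)*P(A) + P(B|A')*P(A')
= 0.8770*0.4720 + 0.1640*0.5280
= 0.413944 + 0.086592 = 0.500536
P(A|B) = 0.413944/0.500536 = 0.8270

P(A|B) = 0.8270


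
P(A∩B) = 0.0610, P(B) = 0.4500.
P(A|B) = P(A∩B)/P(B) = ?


P(A|B) = 0.0610/0.4500 = 0.1356

P(A|B) = 0.1356


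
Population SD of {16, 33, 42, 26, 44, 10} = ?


Mean = 28.5000
Variance = 157.9167
SD = sqrt(157.9167) = 12.5665

SD = 12.5665


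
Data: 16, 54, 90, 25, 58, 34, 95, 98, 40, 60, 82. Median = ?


Sorted: 16, 25, 34, 40, 54, 58, 60, 82, 90, 95, 98
n = 11 (odd)
Middle value = 58

Median = 58


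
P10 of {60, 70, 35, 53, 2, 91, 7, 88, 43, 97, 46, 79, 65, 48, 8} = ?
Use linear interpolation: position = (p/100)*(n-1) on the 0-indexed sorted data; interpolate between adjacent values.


Sorted: 2, 7, 8, 35, 43, 46, 48, 53, 60, 65, 70, 79, 88, 91, 97
n = 15
Index = 10/100 * 14 = 1.4000
Lower = data[1] = 7, Upper = data[2] = 8
P10 = 7 + 0.4000*(1) = 7.4000

P10 = 7.4000


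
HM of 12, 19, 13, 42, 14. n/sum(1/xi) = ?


Sum of reciprocals = 1/12 + 1/19 + 1/13 + 1/42 + 1/14 = 0.308126
HM = 5/0.308126 = 16.2271

HM = 16.2271


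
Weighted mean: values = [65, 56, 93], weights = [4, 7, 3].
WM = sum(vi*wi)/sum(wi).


Numerator = 65*4 + 56*7 + 93*3 = 931
Denominator = 4 + 7 + 3 = 14
WM = 931/14 = 66.5000

WM = 66.5000


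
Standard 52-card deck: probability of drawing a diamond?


13 diamonds in 52 cards
P = 13/52 = 0.2500

P = 0.2500


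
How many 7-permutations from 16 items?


P(16,7) = 16!/9!
= 20922789888000/362880
= 57657600

P(16,7) = 57657600


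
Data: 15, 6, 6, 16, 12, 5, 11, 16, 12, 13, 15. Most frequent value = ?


Frequencies: 5:1, 6:2, 11:1, 12:2, 13:1, 15:2, 16:2
Max frequency = 2
Mode = 6, 12, 15, 16

Mode = 6, 12, 15, 16


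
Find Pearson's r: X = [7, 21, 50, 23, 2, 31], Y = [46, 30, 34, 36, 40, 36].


Mean X = 22.3333, Mean Y = 37.0000
SD X = 15.765645, SD Y = 5.000000
Cov = -47.000000
r = -47.000000/(15.765645*5.000000) = -0.5962

r = -0.5962


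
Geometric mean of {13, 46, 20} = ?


Product = 13 × 46 × 20 = 11960
GM = 11960^(1/3) = 22.8688

GM = 22.8688


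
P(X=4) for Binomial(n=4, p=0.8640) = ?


C(4,4) = 1
p^4 = 0.557256
(1-p)^0 = 1.000000
P = 1 * 0.557256 * 1.000000 = 0.5573

P(X=4) = 0.5573


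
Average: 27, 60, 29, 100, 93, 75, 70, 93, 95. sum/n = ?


Sum = 27 + 60 + 29 + 100 + 93 + 75 + 70 + 93 + 95 = 642
n = 9
Mean = 642/9 = 71.3333

Mean = 71.3333


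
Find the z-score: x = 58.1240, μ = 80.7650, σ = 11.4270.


z = (58.1240 - 80.7650)/11.4270
= -22.6410/11.4270
= -1.9814

z = -1.9814


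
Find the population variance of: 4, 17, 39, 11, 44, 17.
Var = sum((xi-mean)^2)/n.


Mean = 22.0000
Squared deviations: 324.0000, 25.0000, 289.0000, 121.0000, 484.0000, 25.0000
Sum = 1268.0000
Variance = 1268.0000/6 = 211.3333

Variance = 211.3333


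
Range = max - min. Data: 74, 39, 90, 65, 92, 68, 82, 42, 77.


Max = 92, Min = 39
Range = 92 - 39 = 53

Range = 53


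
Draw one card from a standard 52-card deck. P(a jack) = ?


4 jacks in 52 cards
P = 4/52 = 0.0769

P = 0.0769


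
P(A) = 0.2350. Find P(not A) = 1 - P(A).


P(not A) = 1 - 0.2350 = 0.7650

P(not A) = 0.7650


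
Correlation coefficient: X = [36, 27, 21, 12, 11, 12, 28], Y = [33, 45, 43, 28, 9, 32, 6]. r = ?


Mean X = 21.0000, Mean Y = 28.0000
SD X = 9.039595, SD Y = 14.142136
Cov = 25.285714
r = 25.285714/(9.039595*14.142136) = 0.1978

r = 0.1978


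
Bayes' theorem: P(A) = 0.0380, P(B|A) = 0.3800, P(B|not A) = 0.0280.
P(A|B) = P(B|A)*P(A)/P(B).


P(B) = P(B|A)*P(A) + P(B|A')*P(A')
= 0.3800*0.0380 + 0.0280*0.9620
= 0.014440 + 0.026936 = 0.041376
P(A|B) = 0.014440/0.041376 = 0.3490

P(A|B) = 0.3490


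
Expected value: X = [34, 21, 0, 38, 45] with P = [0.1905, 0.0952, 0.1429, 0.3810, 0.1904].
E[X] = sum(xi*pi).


E[X] = 34*0.1905 + 21*0.0952 + 0*0.1429 + 38*0.3810 + 45*0.1904
= 6.4770 + 1.9992 + 0 + 14.4780 + 8.5680
= 31.5222

E[X] = 31.5222


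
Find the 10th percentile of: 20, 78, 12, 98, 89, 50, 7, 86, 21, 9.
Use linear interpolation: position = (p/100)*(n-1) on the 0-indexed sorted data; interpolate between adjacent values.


Sorted: 7, 9, 12, 20, 21, 50, 78, 86, 89, 98
n = 10
Index = 10/100 * 9 = 0.9000
Lower = data[0] = 7, Upper = data[1] = 9
P10 = 7 + 0.9000*(2) = 8.8000

P10 = 8.8000


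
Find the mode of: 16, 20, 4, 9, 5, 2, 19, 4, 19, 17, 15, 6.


Frequencies: 2:1, 4:2, 5:1, 6:1, 9:1, 15:1, 16:1, 17:1, 19:2, 20:1
Max frequency = 2
Mode = 4, 19

Mode = 4, 19


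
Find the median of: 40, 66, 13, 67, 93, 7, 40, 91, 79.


Sorted: 7, 13, 40, 40, 66, 67, 79, 91, 93
n = 9 (odd)
Middle value = 66

Median = 66


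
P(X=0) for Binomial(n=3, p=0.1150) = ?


C(3,0) = 1
p^0 = 1.000000
(1-p)^3 = 0.693154
P = 1 * 1.000000 * 0.693154 = 0.6932

P(X=0) = 0.6932


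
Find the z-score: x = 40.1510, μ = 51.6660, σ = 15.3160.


z = (40.1510 - 51.6660)/15.3160
= -11.5150/15.3160
= -0.7518

z = -0.7518


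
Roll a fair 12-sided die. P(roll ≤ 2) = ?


Favorable outcomes (roll ≤ 2): 2
Total outcomes = 12
P = 2/12 = 0.1667

P = 0.1667


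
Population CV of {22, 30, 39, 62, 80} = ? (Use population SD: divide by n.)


Mean = 46.6000
SD = 21.4065
CV = (21.4065/46.6000)*100 = 45.9368%

CV = 45.9368%


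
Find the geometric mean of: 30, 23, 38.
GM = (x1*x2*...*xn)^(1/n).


Product = 30 × 23 × 38 = 26220
GM = 26220^(1/3) = 29.7083

GM = 29.7083


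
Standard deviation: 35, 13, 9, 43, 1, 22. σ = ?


Mean = 20.5000
Variance = 214.5833
SD = sqrt(214.5833) = 14.6487

SD = 14.6487


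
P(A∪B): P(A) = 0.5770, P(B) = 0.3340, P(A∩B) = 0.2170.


P(A∪B) = 0.5770 + 0.3340 - 0.2170
= 0.9110 - 0.2170
= 0.6940

P(A∪B) = 0.6940


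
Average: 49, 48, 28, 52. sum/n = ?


Sum = 49 + 48 + 28 + 52 = 177
n = 4
Mean = 177/4 = 44.2500

Mean = 44.2500


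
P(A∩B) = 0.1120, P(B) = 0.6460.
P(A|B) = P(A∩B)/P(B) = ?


P(A|B) = 0.1120/0.6460 = 0.1734

P(A|B) = 0.1734


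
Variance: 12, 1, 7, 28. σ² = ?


Mean = 12.0000
Squared deviations: 0, 121.0000, 25.0000, 256.0000
Sum = 402.0000
Variance = 402.0000/4 = 100.5000

Variance = 100.5000


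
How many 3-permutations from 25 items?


P(25,3) = 25!/22!
= 15511210043330985984000000/1124000727777607680000
= 13800

P(25,3) = 13800


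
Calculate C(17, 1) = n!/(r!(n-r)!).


C(17,1) = 17!/(1! × 16!)
= 355687428096000/(1 × 20922789888000)
= 17

C(17,1) = 17


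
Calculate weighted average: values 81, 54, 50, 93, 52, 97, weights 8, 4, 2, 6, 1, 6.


Numerator = 81*8 + 54*4 + 50*2 + 93*6 + 52*1 + 97*6 = 2156
Denominator = 8 + 4 + 2 + 6 + 1 + 6 = 27
WM = 2156/27 = 79.8519

WM = 79.8519


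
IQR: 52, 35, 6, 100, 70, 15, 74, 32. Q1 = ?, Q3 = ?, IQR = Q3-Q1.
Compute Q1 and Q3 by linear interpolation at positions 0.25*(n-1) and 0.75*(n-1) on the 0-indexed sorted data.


Sorted: 6, 15, 32, 35, 52, 70, 74, 100
Q1 (25th %ile) = 27.7500
Q3 (75th %ile) = 71.0000
IQR = 71.0000 - 27.7500 = 43.2500

IQR = 43.2500


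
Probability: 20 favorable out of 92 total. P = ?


P = 20/92 = 0.2174

P = 0.2174


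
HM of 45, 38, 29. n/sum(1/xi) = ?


Sum of reciprocals = 1/45 + 1/38 + 1/29 = 0.083021
HM = 3/0.083021 = 36.1355

HM = 36.1355


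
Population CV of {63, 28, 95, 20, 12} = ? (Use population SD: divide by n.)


Mean = 43.6000
SD = 31.0393
CV = (31.0393/43.6000)*100 = 71.1911%

CV = 71.1911%


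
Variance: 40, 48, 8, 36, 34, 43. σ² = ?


Mean = 34.8333
Squared deviations: 26.6944, 173.3611, 720.0278, 1.3611, 0.6944, 66.6944
Sum = 988.8333
Variance = 988.8333/6 = 164.8056

Variance = 164.8056


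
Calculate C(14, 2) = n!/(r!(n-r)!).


C(14,2) = 14!/(2! × 12!)
= 87178291200/(2 × 479001600)
= 91

C(14,2) = 91


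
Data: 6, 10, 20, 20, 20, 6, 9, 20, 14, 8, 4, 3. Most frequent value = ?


Frequencies: 3:1, 4:1, 6:2, 8:1, 9:1, 10:1, 14:1, 20:4
Max frequency = 4
Mode = 20

Mode = 20


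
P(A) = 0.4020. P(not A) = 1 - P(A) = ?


P(not A) = 1 - 0.4020 = 0.5980

P(not A) = 0.5980


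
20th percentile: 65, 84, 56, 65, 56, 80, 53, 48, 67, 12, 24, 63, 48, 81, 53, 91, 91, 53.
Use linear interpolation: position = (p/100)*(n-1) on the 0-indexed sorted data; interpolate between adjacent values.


Sorted: 12, 24, 48, 48, 53, 53, 53, 56, 56, 63, 65, 65, 67, 80, 81, 84, 91, 91
n = 18
Index = 20/100 * 17 = 3.4000
Lower = data[3] = 48, Upper = data[4] = 53
P20 = 48 + 0.4000*(5) = 50.0000

P20 = 50.0000


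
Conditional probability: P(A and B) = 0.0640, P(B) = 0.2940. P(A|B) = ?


P(A|B) = 0.0640/0.2940 = 0.2177

P(A|B) = 0.2177


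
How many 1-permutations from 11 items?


P(11,1) = 11!/10!
= 39916800/3628800
= 11

P(11,1) = 11


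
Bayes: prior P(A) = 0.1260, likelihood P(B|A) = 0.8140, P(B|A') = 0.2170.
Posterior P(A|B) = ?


P(B) = P(B|A)*P(A) + P(B|A')*P(A')
= 0.8140*0.1260 + 0.2170*0.8740
= 0.102564 + 0.189658 = 0.292222
P(A|B) = 0.102564/0.292222 = 0.3510

P(A|B) = 0.3510


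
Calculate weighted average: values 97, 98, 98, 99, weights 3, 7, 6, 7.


Numerator = 97*3 + 98*7 + 98*6 + 99*7 = 2258
Denominator = 3 + 7 + 6 + 7 = 23
WM = 2258/23 = 98.1739

WM = 98.1739


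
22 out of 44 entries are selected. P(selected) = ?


P = 22/44 = 0.5000

P = 0.5000


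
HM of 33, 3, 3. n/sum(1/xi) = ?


Sum of reciprocals = 1/33 + 1/3 + 1/3 = 0.696970
HM = 3/0.696970 = 4.3043

HM = 4.3043


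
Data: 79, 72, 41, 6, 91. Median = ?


Sorted: 6, 41, 72, 79, 91
n = 5 (odd)
Middle value = 72

Median = 72


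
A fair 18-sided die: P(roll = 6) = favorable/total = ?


Favorable outcomes (roll = 6): 1
Total outcomes = 18
P = 1/18 = 0.0556

P = 0.0556


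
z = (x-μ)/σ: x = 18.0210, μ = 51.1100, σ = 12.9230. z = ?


z = (18.0210 - 51.1100)/12.9230
= -33.0890/12.9230
= -2.5605

z = -2.5605


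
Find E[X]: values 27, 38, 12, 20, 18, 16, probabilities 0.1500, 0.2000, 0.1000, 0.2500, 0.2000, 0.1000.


E[X] = 27*0.1500 + 38*0.2000 + 12*0.1000 + 20*0.2500 + 18*0.2000 + 16*0.1000
= 4.0500 + 7.6000 + 1.2000 + 5.0000 + 3.6000 + 1.6000
= 23.0500

E[X] = 23.0500


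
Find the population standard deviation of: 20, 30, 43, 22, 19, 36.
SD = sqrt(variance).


Mean = 28.3333
Variance = 78.8889
SD = sqrt(78.8889) = 8.8819

SD = 8.8819


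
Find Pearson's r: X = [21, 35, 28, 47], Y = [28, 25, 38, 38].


Mean X = 32.7500, Mean Y = 32.2500
SD X = 9.601432, SD Y = 5.847008
Cov = 22.062500
r = 22.062500/(9.601432*5.847008) = 0.3930

r = 0.3930


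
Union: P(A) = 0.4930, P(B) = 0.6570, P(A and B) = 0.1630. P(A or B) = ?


P(A∪B) = 0.4930 + 0.6570 - 0.1630
= 1.1500 - 0.1630
= 0.9870

P(A∪B) = 0.9870


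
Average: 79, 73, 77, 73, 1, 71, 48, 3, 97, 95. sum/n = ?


Sum = 79 + 73 + 77 + 73 + 1 + 71 + 48 + 3 + 97 + 95 = 617
n = 10
Mean = 617/10 = 61.7000

Mean = 61.7000


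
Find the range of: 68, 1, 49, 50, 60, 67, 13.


Max = 68, Min = 1
Range = 68 - 1 = 67

Range = 67


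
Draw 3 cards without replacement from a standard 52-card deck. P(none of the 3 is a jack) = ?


P(no jacks) = (48/52) × (47/51) × (46/50)
= 0.7826

P = 0.7826


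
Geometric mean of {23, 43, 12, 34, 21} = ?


Product = 23 × 43 × 12 × 34 × 21 = 8473752
GM = 8473752^(1/5) = 24.3005

GM = 24.3005


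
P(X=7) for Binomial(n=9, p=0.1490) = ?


C(9,7) = 36
p^7 = 1.630436e-06
(1-p)^2 = 0.724201
P = 36 * 1.630436e-06 * 0.724201 = 4.2507e-05

P(X=7) = 4.2507e-05


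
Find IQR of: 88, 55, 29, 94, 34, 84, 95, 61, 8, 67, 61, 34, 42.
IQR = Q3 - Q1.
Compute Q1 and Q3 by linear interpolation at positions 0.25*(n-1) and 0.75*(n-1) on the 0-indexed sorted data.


Sorted: 8, 29, 34, 34, 42, 55, 61, 61, 67, 84, 88, 94, 95
Q1 (25th %ile) = 34.0000
Q3 (75th %ile) = 84.0000
IQR = 84.0000 - 34.0000 = 50.0000

IQR = 50.0000


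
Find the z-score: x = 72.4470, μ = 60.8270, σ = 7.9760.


z = (72.4470 - 60.8270)/7.9760
= 11.6200/7.9760
= 1.4569

z = 1.4569


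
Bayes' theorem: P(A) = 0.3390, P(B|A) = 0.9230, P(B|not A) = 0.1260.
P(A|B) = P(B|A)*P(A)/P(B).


P(B) = P(B|A)*P(A) + P(B|A')*P(A')
= 0.9230*0.3390 + 0.1260*0.6610
= 0.312897 + 0.083286 = 0.396183
P(A|B) = 0.312897/0.396183 = 0.7898

P(A|B) = 0.7898


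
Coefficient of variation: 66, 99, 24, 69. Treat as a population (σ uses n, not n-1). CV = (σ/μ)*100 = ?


Mean = 64.5000
SD = 26.7067
CV = (26.7067/64.5000)*100 = 41.4058%

CV = 41.4058%


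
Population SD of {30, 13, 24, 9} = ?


Mean = 19.0000
Variance = 70.5000
SD = sqrt(70.5000) = 8.3964

SD = 8.3964


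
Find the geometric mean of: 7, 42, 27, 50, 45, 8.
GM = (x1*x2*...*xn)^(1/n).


Product = 7 × 42 × 27 × 50 × 45 × 8 = 142884000
GM = 142884000^(1/6) = 22.8646

GM = 22.8646


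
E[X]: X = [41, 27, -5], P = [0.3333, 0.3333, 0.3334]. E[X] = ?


E[X] = 41*0.3333 + 27*0.3333 - 5*0.3334
= 13.6653 + 8.9991 - 1.6670
= 20.9974

E[X] = 20.9974


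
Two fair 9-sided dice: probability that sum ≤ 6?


Total outcomes = 9×9 = 81
Favorable (sum ≤ 6): 15
P = 15/81 = 0.1852

P = 0.1852


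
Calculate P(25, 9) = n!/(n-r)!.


P(25,9) = 25!/16!
= 15511210043330985984000000/20922789888000
= 741354768000

P(25,9) = 741354768000


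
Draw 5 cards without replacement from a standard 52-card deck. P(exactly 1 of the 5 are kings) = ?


Hypergeometric: P(X=1) = C(4,1)·C(48,4) / C(52,5)
= 4 × 194580 / 2598960
= 778320/2598960 = 0.2995

P = 0.2995


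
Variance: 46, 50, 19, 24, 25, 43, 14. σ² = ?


Mean = 31.5714
Squared deviations: 208.1837, 339.6122, 158.0408, 57.3265, 43.1837, 130.6122, 308.7551
Sum = 1245.7143
Variance = 1245.7143/7 = 177.9592

Variance = 177.9592


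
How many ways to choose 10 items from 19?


C(19,10) = 19!/(10! × 9!)
= 121645100408832000/(3628800 × 362880)
= 92378

C(19,10) = 92378


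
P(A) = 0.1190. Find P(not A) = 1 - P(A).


P(not A) = 1 - 0.1190 = 0.8810

P(not A) = 0.8810


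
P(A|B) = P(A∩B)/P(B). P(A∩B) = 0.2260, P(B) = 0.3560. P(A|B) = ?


P(A|B) = 0.2260/0.3560 = 0.6348

P(A|B) = 0.6348


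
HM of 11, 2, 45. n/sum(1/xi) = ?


Sum of reciprocals = 1/11 + 1/2 + 1/45 = 0.613131
HM = 3/0.613131 = 4.8929

HM = 4.8929


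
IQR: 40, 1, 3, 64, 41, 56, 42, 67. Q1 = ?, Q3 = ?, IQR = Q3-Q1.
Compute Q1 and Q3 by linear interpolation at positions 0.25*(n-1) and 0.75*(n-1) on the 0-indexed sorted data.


Sorted: 1, 3, 40, 41, 42, 56, 64, 67
Q1 (25th %ile) = 30.7500
Q3 (75th %ile) = 58.0000
IQR = 58.0000 - 30.7500 = 27.2500

IQR = 27.2500


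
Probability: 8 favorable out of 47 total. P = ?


P = 8/47 = 0.1702

P = 0.1702


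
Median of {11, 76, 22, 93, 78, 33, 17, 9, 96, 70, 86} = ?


Sorted: 9, 11, 17, 22, 33, 70, 76, 78, 86, 93, 96
n = 11 (odd)
Middle value = 70

Median = 70


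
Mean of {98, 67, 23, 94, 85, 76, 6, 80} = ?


Sum = 98 + 67 + 23 + 94 + 85 + 76 + 6 + 80 = 529
n = 8
Mean = 529/8 = 66.1250

Mean = 66.1250


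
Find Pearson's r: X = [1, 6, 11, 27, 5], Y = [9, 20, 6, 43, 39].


Mean X = 10.0000, Mean Y = 23.4000
SD X = 9.077445, SD Y = 15.160475
Cov = 76.200000
r = 76.200000/(9.077445*15.160475) = 0.5537

r = 0.5537


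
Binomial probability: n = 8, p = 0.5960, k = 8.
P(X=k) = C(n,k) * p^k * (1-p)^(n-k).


C(8,8) = 1
p^8 = 0.015921
(1-p)^0 = 1.000000
P = 1 * 0.015921 * 1.000000 = 0.0159

P(X=8) = 0.0159


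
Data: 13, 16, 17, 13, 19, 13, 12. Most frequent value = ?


Frequencies: 12:1, 13:3, 16:1, 17:1, 19:1
Max frequency = 3
Mode = 13

Mode = 13


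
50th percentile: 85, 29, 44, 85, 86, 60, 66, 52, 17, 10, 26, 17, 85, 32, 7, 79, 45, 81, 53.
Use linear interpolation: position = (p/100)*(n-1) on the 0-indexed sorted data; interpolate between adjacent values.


Sorted: 7, 10, 17, 17, 26, 29, 32, 44, 45, 52, 53, 60, 66, 79, 81, 85, 85, 85, 86
n = 19
Index = 50/100 * 18 = 9.0000
Lower = data[9] = 52, Upper = data[10] = 53
P50 = 52 + 0*(1) = 52.0000

P50 = 52.0000


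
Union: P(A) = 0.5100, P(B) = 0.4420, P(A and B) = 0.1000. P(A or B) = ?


P(A∪B) = 0.5100 + 0.4420 - 0.1000
= 0.9520 - 0.1000
= 0.8520

P(A∪B) = 0.8520


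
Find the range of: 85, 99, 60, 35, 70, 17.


Max = 99, Min = 17
Range = 99 - 17 = 82

Range = 82


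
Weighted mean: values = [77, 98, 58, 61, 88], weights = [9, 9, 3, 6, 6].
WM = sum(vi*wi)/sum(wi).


Numerator = 77*9 + 98*9 + 58*3 + 61*6 + 88*6 = 2643
Denominator = 9 + 9 + 3 + 6 + 6 = 33
WM = 2643/33 = 80.0909

WM = 80.0909


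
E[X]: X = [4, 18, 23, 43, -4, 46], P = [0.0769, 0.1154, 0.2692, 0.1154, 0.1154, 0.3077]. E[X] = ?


E[X] = 4*0.0769 + 18*0.1154 + 23*0.2692 + 43*0.1154 - 4*0.1154 + 46*0.3077
= 0.3076 + 2.0772 + 6.1916 + 4.9622 - 0.4616 + 14.1542
= 27.2312

E[X] = 27.2312


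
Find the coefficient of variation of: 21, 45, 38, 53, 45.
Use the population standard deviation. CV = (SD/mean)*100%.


Mean = 40.4000
SD = 10.8000
CV = (10.8000/40.4000)*100 = 26.7327%

CV = 26.7327%


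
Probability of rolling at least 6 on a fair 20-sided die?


Favorable outcomes (roll ≥ 6): 15
Total outcomes = 20
P = 15/20 = 0.7500

P = 0.7500


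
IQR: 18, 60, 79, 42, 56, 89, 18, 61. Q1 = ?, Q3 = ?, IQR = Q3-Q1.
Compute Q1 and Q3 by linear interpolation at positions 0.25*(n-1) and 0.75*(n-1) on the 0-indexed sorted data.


Sorted: 18, 18, 42, 56, 60, 61, 79, 89
Q1 (25th %ile) = 36.0000
Q3 (75th %ile) = 65.5000
IQR = 65.5000 - 36.0000 = 29.5000

IQR = 29.5000


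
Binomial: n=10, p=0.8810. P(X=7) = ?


C(10,7) = 120
p^7 = 0.411938
(1-p)^3 = 0.001685
P = 120 * 0.411938 * 0.001685 = 0.0833

P(X=7) = 0.0833


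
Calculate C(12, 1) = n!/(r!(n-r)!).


C(12,1) = 12!/(1! × 11!)
= 479001600/(1 × 39916800)
= 12

C(12,1) = 12


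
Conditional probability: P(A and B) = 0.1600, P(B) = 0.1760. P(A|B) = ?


P(A|B) = 0.1600/0.1760 = 0.9091

P(A|B) = 0.9091


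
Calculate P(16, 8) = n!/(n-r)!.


P(16,8) = 16!/8!
= 20922789888000/40320
= 518918400

P(16,8) = 518918400


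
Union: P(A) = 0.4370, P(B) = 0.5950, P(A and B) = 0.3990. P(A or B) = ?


P(A∪B) = 0.4370 + 0.5950 - 0.3990
= 1.0320 - 0.3990
= 0.6330

P(A∪B) = 0.6330
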